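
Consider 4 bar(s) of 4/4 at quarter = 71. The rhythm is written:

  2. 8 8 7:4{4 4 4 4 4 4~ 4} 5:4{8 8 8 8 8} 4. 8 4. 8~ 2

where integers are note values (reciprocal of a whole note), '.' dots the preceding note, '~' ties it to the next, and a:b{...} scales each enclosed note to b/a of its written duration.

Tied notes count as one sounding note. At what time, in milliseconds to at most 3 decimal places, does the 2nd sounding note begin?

note 2 onset = 3b = 2535.211ms

1. 0.0ms @ 0 + 2535.211ms (3)
2. 2535.211ms @ 3 + 422.535ms (1/2)
3. 2957.746ms @ 7/2 + 422.535ms (1/2)
4. 3380.282ms @ 4 + 482.897ms (4/7)
5. 3863.179ms @ 32/7 + 482.897ms (4/7)
6. 4346.076ms @ 36/7 + 482.897ms (4/7)
7. 4828.974ms @ 40/7 + 482.897ms (4/7)
8. 5311.871ms @ 44/7 + 482.897ms (4/7)
9. 5794.769ms @ 48/7 + 965.795ms (8/7)
10. 6760.563ms @ 8 + 338.028ms (2/5)
11. 7098.592ms @ 42/5 + 338.028ms (2/5)
12. 7436.62ms @ 44/5 + 338.028ms (2/5)
13. 7774.648ms @ 46/5 + 338.028ms (2/5)
14. 8112.676ms @ 48/5 + 338.028ms (2/5)
15. 8450.704ms @ 10 + 1267.606ms (3/2)
16. 9718.31ms @ 23/2 + 422.535ms (1/2)
17. 10140.845ms @ 12 + 1267.606ms (3/2)
18. 11408.451ms @ 27/2 + 2112.676ms (5/2)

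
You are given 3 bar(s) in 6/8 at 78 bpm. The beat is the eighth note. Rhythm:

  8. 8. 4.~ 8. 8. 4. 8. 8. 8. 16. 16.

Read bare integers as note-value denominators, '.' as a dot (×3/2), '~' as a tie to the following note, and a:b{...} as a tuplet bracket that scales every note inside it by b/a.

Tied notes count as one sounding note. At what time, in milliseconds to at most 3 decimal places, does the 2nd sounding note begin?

1. 0.0ms @ 0 + 1153.846ms (3/2)
2. 1153.846ms @ 3/2 + 1153.846ms (3/2)
3. 2307.692ms @ 3 + 3461.538ms (9/2)
4. 5769.231ms @ 15/2 + 1153.846ms (3/2)
5. 6923.077ms @ 9 + 2307.692ms (3)
6. 9230.769ms @ 12 + 1153.846ms (3/2)
7. 10384.615ms @ 27/2 + 1153.846ms (3/2)
8. 11538.462ms @ 15 + 1153.846ms (3/2)
9. 12692.308ms @ 33/2 + 576.923ms (3/4)
10. 13269.231ms @ 69/4 + 576.923ms (3/4)

note 2 onset = 3/2b = 1153.846ms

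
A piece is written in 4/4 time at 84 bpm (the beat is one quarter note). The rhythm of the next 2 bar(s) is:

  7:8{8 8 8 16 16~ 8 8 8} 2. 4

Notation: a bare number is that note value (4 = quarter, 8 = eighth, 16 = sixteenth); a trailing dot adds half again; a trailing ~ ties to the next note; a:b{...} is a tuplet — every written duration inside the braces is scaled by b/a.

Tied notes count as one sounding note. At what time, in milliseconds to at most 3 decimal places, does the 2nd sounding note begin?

1. 0.0ms @ 0 + 408.163ms (4/7)
2. 408.163ms @ 4/7 + 408.163ms (4/7)
3. 816.327ms @ 8/7 + 408.163ms (4/7)
4. 1224.49ms @ 12/7 + 204.082ms (2/7)
5. 1428.571ms @ 2 + 612.245ms (6/7)
6. 2040.816ms @ 20/7 + 408.163ms (4/7)
7. 2448.98ms @ 24/7 + 408.163ms (4/7)
8. 2857.143ms @ 4 + 2142.857ms (3)
9. 5000.0ms @ 7 + 714.286ms (1)

note 2 onset = 4/7b = 408.163ms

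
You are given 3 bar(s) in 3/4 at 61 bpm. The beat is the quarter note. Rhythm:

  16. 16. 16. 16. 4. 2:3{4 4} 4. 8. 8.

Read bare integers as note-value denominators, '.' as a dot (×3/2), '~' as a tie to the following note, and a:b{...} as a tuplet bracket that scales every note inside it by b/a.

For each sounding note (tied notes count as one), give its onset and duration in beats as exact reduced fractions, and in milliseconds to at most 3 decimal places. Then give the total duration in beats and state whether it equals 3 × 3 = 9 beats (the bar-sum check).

1) 0.0ms=0b +368.852ms=3/8b
2) 368.852ms=3/8b +368.852ms=3/8b
3) 737.705ms=3/4b +368.852ms=3/8b
4) 1106.557ms=9/8b +368.852ms=3/8b
5) 1475.41ms=3/2b +1475.41ms=3/2b
6) 2950.82ms=3b +1475.41ms=3/2b
7) 4426.23ms=9/2b +1475.41ms=3/2b
8) 5901.639ms=6b +1475.41ms=3/2b
9) 7377.049ms=15/2b +737.705ms=3/4b
10) 8114.754ms=33/4b +737.705ms=3/4b
Σ=9b of 9 (61bpm 3/4) — PASS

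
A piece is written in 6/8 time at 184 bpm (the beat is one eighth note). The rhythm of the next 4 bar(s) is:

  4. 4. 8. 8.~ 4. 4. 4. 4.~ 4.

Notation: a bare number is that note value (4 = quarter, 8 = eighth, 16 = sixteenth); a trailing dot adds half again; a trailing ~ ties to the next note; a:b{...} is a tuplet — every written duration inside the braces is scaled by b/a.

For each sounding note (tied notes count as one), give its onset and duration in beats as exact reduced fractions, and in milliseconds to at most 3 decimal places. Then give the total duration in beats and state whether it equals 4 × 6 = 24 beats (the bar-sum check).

1) 0.0ms=0b +978.261ms=3b
2) 978.261ms=3b +978.261ms=3b
3) 1956.522ms=6b +489.13ms=3/2b
4) 2445.652ms=15/2b +1467.391ms=9/2b
5) 3913.043ms=12b +978.261ms=3b
6) 4891.304ms=15b +978.261ms=3b
7) 5869.565ms=18b +1956.522ms=6b
Σ=24b of 24 (184bpm 6/8) — PASS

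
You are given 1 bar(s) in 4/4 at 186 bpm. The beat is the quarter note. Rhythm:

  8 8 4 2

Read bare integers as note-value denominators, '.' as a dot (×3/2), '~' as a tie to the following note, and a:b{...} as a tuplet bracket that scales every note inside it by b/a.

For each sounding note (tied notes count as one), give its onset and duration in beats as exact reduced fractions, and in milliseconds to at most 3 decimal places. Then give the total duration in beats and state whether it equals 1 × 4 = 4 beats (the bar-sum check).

1) 0.0ms=0b +161.29ms=1/2b
2) 161.29ms=1/2b +161.29ms=1/2b
3) 322.581ms=1b +322.581ms=1b
4) 645.161ms=2b +645.161ms=2b
Σ=4b of 4 (186bpm 4/4) — PASS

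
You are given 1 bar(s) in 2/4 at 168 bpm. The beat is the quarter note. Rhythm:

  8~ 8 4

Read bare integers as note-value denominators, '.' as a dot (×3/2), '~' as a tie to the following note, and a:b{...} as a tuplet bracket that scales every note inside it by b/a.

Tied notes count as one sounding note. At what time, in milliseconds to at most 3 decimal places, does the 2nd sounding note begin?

note 2 onset = 1b = 357.143ms

1. 0.0ms @ 0 + 357.143ms (1)
2. 357.143ms @ 1 + 357.143ms (1)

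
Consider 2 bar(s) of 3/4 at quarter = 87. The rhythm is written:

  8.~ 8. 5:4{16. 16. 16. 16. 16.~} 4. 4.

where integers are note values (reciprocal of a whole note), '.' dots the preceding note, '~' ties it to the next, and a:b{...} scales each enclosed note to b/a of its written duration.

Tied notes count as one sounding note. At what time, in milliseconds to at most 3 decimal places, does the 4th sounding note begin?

note 4 onset = 21/10b = 1448.276ms

1. 0.0ms @ 0 + 1034.483ms (3/2)
2. 1034.483ms @ 3/2 + 206.897ms (3/10)
3. 1241.379ms @ 9/5 + 206.897ms (3/10)
4. 1448.276ms @ 21/10 + 206.897ms (3/10)
5. 1655.172ms @ 12/5 + 206.897ms (3/10)
6. 1862.069ms @ 27/10 + 1241.379ms (9/5)
7. 3103.448ms @ 9/2 + 1034.483ms (3/2)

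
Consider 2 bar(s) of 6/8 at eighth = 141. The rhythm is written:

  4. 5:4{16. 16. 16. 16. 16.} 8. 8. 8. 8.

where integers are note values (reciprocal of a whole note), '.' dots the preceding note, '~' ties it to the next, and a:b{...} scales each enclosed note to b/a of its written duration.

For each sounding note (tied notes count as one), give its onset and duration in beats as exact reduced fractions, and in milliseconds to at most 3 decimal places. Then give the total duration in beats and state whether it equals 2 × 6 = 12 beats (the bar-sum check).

1) 0.0ms=0b +1276.596ms=3b
2) 1276.596ms=3b +255.319ms=3/5b
3) 1531.915ms=18/5b +255.319ms=3/5b
4) 1787.234ms=21/5b +255.319ms=3/5b
5) 2042.553ms=24/5b +255.319ms=3/5b
6) 2297.872ms=27/5b +255.319ms=3/5b
7) 2553.191ms=6b +638.298ms=3/2b
8) 3191.489ms=15/2b +638.298ms=3/2b
9) 3829.787ms=9b +638.298ms=3/2b
10) 4468.085ms=21/2b +638.298ms=3/2b
Σ=12b of 12 (141bpm 6/8) — PASS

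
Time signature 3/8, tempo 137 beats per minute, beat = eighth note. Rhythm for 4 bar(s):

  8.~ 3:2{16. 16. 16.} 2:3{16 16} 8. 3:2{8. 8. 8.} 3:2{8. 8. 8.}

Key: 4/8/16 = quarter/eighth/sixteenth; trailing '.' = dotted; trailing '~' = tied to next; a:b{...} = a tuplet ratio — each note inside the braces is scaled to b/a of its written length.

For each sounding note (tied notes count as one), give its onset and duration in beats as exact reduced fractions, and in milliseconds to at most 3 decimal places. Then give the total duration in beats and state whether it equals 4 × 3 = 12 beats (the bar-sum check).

1) 0.0ms=0b +875.912ms=2b
2) 875.912ms=2b +218.978ms=1/2b
3) 1094.891ms=5/2b +218.978ms=1/2b
4) 1313.869ms=3b +328.467ms=3/4b
5) 1642.336ms=15/4b +328.467ms=3/4b
6) 1970.803ms=9/2b +656.934ms=3/2b
7) 2627.737ms=6b +437.956ms=1b
8) 3065.693ms=7b +437.956ms=1b
9) 3503.65ms=8b +437.956ms=1b
10) 3941.606ms=9b +437.956ms=1b
11) 4379.562ms=10b +437.956ms=1b
12) 4817.518ms=11b +437.956ms=1b
Σ=12b of 12 (137bpm 3/8) — PASS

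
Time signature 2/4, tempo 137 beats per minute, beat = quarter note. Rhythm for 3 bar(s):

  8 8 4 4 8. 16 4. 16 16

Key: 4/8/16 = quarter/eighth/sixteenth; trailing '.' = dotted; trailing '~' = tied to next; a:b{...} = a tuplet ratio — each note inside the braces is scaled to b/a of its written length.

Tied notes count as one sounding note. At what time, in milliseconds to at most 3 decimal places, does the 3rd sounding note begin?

1. 0.0ms @ 0 + 218.978ms (1/2)
2. 218.978ms @ 1/2 + 218.978ms (1/2)
3. 437.956ms @ 1 + 437.956ms (1)
4. 875.912ms @ 2 + 437.956ms (1)
5. 1313.869ms @ 3 + 328.467ms (3/4)
6. 1642.336ms @ 15/4 + 109.489ms (1/4)
7. 1751.825ms @ 4 + 656.934ms (3/2)
8. 2408.759ms @ 11/2 + 109.489ms (1/4)
9. 2518.248ms @ 23/4 + 109.489ms (1/4)

note 3 onset = 1b = 437.956ms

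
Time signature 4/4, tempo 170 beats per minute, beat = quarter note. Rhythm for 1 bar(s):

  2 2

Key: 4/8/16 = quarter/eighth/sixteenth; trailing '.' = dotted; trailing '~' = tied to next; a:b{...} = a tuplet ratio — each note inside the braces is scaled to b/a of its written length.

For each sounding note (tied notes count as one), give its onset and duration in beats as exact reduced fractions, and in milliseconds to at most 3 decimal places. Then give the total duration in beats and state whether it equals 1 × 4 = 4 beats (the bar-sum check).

1) 0.0ms=0b +705.882ms=2b
2) 705.882ms=2b +705.882ms=2b
Σ=4b of 4 (170bpm 4/4) — PASS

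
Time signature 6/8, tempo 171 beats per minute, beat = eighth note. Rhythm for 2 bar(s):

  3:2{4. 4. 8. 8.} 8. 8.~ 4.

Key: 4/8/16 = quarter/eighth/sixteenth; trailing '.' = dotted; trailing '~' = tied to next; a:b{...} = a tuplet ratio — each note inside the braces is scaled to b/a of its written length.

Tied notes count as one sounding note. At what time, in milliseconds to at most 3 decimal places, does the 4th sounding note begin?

note 4 onset = 5b = 1754.386ms

1. 0.0ms @ 0 + 701.754ms (2)
2. 701.754ms @ 2 + 701.754ms (2)
3. 1403.509ms @ 4 + 350.877ms (1)
4. 1754.386ms @ 5 + 350.877ms (1)
5. 2105.263ms @ 6 + 526.316ms (3/2)
6. 2631.579ms @ 15/2 + 1578.947ms (9/2)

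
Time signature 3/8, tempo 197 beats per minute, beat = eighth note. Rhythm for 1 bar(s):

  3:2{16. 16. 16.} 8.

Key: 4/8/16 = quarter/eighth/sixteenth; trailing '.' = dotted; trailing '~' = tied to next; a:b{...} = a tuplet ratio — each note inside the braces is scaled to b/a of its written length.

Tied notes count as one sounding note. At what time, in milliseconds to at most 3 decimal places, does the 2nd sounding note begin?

note 2 onset = 1/2b = 152.284ms

1. 0.0ms @ 0 + 152.284ms (1/2)
2. 152.284ms @ 1/2 + 152.284ms (1/2)
3. 304.569ms @ 1 + 152.284ms (1/2)
4. 456.853ms @ 3/2 + 456.853ms (3/2)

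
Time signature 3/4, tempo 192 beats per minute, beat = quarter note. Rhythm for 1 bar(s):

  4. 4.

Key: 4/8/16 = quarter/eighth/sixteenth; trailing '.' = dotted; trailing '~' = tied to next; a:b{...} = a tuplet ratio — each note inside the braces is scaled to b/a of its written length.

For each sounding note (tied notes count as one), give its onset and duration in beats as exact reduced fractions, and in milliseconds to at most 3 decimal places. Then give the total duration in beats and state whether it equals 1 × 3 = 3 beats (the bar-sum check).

1) 0.0ms=0b +468.75ms=3/2b
2) 468.75ms=3/2b +468.75ms=3/2b
Σ=3b of 3 (192bpm 3/4) — PASS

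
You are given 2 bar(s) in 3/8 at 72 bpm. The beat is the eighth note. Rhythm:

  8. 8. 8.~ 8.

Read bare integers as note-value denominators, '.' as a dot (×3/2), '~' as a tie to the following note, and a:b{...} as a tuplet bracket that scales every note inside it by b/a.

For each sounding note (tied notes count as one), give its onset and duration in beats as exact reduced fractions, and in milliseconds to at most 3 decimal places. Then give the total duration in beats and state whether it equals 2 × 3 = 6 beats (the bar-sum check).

1) 0.0ms=0b +1250.0ms=3/2b
2) 1250.0ms=3/2b +1250.0ms=3/2b
3) 2500.0ms=3b +2500.0ms=3b
Σ=6b of 6 (72bpm 3/8) — PASS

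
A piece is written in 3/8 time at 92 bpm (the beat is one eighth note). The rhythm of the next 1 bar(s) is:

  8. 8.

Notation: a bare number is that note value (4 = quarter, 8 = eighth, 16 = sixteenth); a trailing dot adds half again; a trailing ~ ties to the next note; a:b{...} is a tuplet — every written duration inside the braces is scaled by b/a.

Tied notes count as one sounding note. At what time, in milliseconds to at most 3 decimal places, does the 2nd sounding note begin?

note 2 onset = 3/2b = 978.261ms

1. 0.0ms @ 0 + 978.261ms (3/2)
2. 978.261ms @ 3/2 + 978.261ms (3/2)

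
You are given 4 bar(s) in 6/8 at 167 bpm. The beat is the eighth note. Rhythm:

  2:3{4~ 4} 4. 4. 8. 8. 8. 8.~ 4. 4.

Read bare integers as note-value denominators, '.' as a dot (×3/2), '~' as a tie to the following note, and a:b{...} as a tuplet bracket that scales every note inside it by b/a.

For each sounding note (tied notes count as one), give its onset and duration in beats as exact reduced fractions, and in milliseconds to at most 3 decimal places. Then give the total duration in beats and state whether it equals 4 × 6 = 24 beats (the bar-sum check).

1) 0.0ms=0b +2155.689ms=6b
2) 2155.689ms=6b +1077.844ms=3b
3) 3233.533ms=9b +1077.844ms=3b
4) 4311.377ms=12b +538.922ms=3/2b
5) 4850.299ms=27/2b +538.922ms=3/2b
6) 5389.222ms=15b +538.922ms=3/2b
7) 5928.144ms=33/2b +1616.766ms=9/2b
8) 7544.91ms=21b +1077.844ms=3b
Σ=24b of 24 (167bpm 6/8) — PASS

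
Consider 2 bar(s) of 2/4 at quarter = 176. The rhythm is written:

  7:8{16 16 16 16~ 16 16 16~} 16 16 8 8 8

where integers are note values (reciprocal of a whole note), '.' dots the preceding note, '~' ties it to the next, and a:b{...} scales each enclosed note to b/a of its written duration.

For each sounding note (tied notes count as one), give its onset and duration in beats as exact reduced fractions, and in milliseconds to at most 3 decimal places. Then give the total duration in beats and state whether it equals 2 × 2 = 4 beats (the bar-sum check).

1) 0.0ms=0b +97.403ms=2/7b
2) 97.403ms=2/7b +97.403ms=2/7b
3) 194.805ms=4/7b +97.403ms=2/7b
4) 292.208ms=6/7b +194.805ms=4/7b
5) 487.013ms=10/7b +97.403ms=2/7b
6) 584.416ms=12/7b +182.63ms=15/28b
7) 767.045ms=9/4b +85.227ms=1/4b
8) 852.273ms=5/2b +170.455ms=1/2b
9) 1022.727ms=3b +170.455ms=1/2b
10) 1193.182ms=7/2b +170.455ms=1/2b
Σ=4b of 4 (176bpm 2/4) — PASS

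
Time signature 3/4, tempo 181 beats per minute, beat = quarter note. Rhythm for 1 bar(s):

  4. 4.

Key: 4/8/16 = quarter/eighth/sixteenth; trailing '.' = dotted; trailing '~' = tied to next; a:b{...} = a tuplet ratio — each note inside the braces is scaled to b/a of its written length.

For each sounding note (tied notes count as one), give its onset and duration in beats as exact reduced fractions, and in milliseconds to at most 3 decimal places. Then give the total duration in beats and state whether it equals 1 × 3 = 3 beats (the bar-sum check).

1) 0.0ms=0b +497.238ms=3/2b
2) 497.238ms=3/2b +497.238ms=3/2b
Σ=3b of 3 (181bpm 3/4) — PASS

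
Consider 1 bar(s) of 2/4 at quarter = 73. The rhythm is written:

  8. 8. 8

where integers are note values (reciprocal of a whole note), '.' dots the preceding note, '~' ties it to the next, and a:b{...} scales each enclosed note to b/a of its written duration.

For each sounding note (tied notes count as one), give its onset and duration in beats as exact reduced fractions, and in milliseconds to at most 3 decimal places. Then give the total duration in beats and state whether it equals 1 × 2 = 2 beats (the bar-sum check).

1) 0.0ms=0b +616.438ms=3/4b
2) 616.438ms=3/4b +616.438ms=3/4b
3) 1232.877ms=3/2b +410.959ms=1/2b
Σ=2b of 2 (73bpm 2/4) — PASS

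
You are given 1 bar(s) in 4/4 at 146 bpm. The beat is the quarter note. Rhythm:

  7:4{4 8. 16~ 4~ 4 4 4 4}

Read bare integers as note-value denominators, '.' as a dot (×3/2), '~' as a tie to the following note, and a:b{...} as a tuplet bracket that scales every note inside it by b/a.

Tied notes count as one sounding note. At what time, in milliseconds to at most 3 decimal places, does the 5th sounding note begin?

note 5 onset = 20/7b = 1174.168ms

1. 0.0ms @ 0 + 234.834ms (4/7)
2. 234.834ms @ 4/7 + 176.125ms (3/7)
3. 410.959ms @ 1 + 528.376ms (9/7)
4. 939.335ms @ 16/7 + 234.834ms (4/7)
5. 1174.168ms @ 20/7 + 234.834ms (4/7)
6. 1409.002ms @ 24/7 + 234.834ms (4/7)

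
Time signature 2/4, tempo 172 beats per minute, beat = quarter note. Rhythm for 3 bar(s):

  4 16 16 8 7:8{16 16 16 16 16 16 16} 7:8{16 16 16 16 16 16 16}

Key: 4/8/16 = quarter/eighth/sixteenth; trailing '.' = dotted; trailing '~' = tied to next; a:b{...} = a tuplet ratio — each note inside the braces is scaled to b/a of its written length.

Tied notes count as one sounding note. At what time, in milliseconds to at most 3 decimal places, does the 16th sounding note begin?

1. 0.0ms @ 0 + 348.837ms (1)
2. 348.837ms @ 1 + 87.209ms (1/4)
3. 436.047ms @ 5/4 + 87.209ms (1/4)
4. 523.256ms @ 3/2 + 174.419ms (1/2)
5. 697.674ms @ 2 + 99.668ms (2/7)
6. 797.342ms @ 16/7 + 99.668ms (2/7)
7. 897.01ms @ 18/7 + 99.668ms (2/7)
8. 996.678ms @ 20/7 + 99.668ms (2/7)
9. 1096.346ms @ 22/7 + 99.668ms (2/7)
10. 1196.013ms @ 24/7 + 99.668ms (2/7)
11. 1295.681ms @ 26/7 + 99.668ms (2/7)
12. 1395.349ms @ 4 + 99.668ms (2/7)
13. 1495.017ms @ 30/7 + 99.668ms (2/7)
14. 1594.684ms @ 32/7 + 99.668ms (2/7)
15. 1694.352ms @ 34/7 + 99.668ms (2/7)
16. 1794.02ms @ 36/7 + 99.668ms (2/7)
17. 1893.688ms @ 38/7 + 99.668ms (2/7)
18. 1993.355ms @ 40/7 + 99.668ms (2/7)

note 16 onset = 36/7b = 1794.02ms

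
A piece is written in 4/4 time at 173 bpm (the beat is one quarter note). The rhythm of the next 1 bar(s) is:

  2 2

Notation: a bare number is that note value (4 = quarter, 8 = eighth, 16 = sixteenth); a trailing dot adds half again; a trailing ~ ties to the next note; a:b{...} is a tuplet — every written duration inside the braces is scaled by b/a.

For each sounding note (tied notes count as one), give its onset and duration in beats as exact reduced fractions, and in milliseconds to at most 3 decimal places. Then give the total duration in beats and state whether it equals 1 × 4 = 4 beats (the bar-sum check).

1) 0.0ms=0b +693.642ms=2b
2) 693.642ms=2b +693.642ms=2b
Σ=4b of 4 (173bpm 4/4) — PASS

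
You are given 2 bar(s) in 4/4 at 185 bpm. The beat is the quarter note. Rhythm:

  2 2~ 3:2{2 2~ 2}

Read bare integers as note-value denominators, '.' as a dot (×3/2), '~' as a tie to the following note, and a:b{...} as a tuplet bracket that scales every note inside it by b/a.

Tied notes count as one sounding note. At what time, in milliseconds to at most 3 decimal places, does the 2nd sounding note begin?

note 2 onset = 2b = 648.649ms

1. 0.0ms @ 0 + 648.649ms (2)
2. 648.649ms @ 2 + 1081.081ms (10/3)
3. 1729.73ms @ 16/3 + 864.865ms (8/3)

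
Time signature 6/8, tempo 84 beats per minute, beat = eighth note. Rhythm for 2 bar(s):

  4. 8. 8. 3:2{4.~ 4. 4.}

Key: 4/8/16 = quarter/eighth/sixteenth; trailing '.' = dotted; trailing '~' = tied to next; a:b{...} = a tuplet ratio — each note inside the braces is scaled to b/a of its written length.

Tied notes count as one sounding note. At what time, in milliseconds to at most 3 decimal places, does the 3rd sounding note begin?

note 3 onset = 9/2b = 3214.286ms

1. 0.0ms @ 0 + 2142.857ms (3)
2. 2142.857ms @ 3 + 1071.429ms (3/2)
3. 3214.286ms @ 9/2 + 1071.429ms (3/2)
4. 4285.714ms @ 6 + 2857.143ms (4)
5. 7142.857ms @ 10 + 1428.571ms (2)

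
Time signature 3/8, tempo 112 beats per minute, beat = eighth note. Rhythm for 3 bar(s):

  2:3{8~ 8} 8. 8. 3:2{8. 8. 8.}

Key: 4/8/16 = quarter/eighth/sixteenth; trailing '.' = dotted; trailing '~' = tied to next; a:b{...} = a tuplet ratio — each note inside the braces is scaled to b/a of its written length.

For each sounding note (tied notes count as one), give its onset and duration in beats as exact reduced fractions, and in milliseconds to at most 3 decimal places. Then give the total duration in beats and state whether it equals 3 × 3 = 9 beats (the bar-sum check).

1) 0.0ms=0b +1607.143ms=3b
2) 1607.143ms=3b +803.571ms=3/2b
3) 2410.714ms=9/2b +803.571ms=3/2b
4) 3214.286ms=6b +535.714ms=1b
5) 3750.0ms=7b +535.714ms=1b
6) 4285.714ms=8b +535.714ms=1b
Σ=9b of 9 (112bpm 3/8) — PASS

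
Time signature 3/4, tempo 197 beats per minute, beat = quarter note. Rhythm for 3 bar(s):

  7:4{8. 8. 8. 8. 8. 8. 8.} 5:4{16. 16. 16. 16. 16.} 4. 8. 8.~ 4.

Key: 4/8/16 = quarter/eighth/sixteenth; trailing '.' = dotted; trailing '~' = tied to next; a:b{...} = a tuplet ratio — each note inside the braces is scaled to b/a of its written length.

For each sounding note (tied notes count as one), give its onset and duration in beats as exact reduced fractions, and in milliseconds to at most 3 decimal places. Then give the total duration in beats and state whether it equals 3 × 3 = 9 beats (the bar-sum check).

1) 0.0ms=0b +130.529ms=3/7b
2) 130.529ms=3/7b +130.529ms=3/7b
3) 261.059ms=6/7b +130.529ms=3/7b
4) 391.588ms=9/7b +130.529ms=3/7b
5) 522.117ms=12/7b +130.529ms=3/7b
6) 652.647ms=15/7b +130.529ms=3/7b
7) 783.176ms=18/7b +130.529ms=3/7b
8) 913.706ms=3b +91.371ms=3/10b
9) 1005.076ms=33/10b +91.371ms=3/10b
10) 1096.447ms=18/5b +91.371ms=3/10b
11) 1187.817ms=39/10b +91.371ms=3/10b
12) 1279.188ms=21/5b +91.371ms=3/10b
13) 1370.558ms=9/2b +456.853ms=3/2b
14) 1827.411ms=6b +228.426ms=3/4b
15) 2055.838ms=27/4b +685.279ms=9/4b
Σ=9b of 9 (197bpm 3/4) — PASS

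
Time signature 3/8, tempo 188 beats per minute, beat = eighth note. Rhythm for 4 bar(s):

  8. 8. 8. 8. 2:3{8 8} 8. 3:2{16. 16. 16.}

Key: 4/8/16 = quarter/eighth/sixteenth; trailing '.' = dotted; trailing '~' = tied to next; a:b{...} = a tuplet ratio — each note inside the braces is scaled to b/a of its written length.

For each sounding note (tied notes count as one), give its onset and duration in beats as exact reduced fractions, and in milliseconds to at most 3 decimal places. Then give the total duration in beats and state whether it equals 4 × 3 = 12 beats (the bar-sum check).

1) 0.0ms=0b +478.723ms=3/2b
2) 478.723ms=3/2b +478.723ms=3/2b
3) 957.447ms=3b +478.723ms=3/2b
4) 1436.17ms=9/2b +478.723ms=3/2b
5) 1914.894ms=6b +478.723ms=3/2b
6) 2393.617ms=15/2b +478.723ms=3/2b
7) 2872.34ms=9b +478.723ms=3/2b
8) 3351.064ms=21/2b +159.574ms=1/2b
9) 3510.638ms=11b +159.574ms=1/2b
10) 3670.213ms=23/2b +159.574ms=1/2b
Σ=12b of 12 (188bpm 3/8) — PASS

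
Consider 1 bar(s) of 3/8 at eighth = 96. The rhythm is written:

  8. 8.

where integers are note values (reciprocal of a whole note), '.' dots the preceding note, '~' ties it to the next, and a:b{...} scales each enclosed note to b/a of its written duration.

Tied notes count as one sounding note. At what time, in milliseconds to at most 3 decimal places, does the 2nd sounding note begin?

note 2 onset = 3/2b = 937.5ms

1. 0.0ms @ 0 + 937.5ms (3/2)
2. 937.5ms @ 3/2 + 937.5ms (3/2)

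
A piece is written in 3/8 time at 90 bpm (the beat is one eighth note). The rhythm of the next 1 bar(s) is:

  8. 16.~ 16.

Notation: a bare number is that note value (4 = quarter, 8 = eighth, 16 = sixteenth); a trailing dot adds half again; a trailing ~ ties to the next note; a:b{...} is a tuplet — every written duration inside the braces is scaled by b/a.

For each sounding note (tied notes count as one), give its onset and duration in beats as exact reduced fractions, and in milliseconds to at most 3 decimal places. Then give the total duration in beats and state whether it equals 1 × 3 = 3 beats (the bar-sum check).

1) 0.0ms=0b +1000.0ms=3/2b
2) 1000.0ms=3/2b +1000.0ms=3/2b
Σ=3b of 3 (90bpm 3/8) — PASS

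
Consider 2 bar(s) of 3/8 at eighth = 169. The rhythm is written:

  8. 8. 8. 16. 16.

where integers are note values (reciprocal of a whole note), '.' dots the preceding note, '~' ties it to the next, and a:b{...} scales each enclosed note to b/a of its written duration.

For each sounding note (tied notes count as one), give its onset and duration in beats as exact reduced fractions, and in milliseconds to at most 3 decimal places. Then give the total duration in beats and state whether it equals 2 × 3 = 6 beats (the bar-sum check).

1) 0.0ms=0b +532.544ms=3/2b
2) 532.544ms=3/2b +532.544ms=3/2b
3) 1065.089ms=3b +532.544ms=3/2b
4) 1597.633ms=9/2b +266.272ms=3/4b
5) 1863.905ms=21/4b +266.272ms=3/4b
Σ=6b of 6 (169bpm 3/8) — PASS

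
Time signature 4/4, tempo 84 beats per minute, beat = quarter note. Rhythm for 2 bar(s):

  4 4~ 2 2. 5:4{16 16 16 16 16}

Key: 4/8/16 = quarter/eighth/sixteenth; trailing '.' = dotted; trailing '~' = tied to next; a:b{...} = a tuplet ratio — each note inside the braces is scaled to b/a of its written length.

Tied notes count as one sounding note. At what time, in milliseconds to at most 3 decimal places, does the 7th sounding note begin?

1. 0.0ms @ 0 + 714.286ms (1)
2. 714.286ms @ 1 + 2142.857ms (3)
3. 2857.143ms @ 4 + 2142.857ms (3)
4. 5000.0ms @ 7 + 142.857ms (1/5)
5. 5142.857ms @ 36/5 + 142.857ms (1/5)
6. 5285.714ms @ 37/5 + 142.857ms (1/5)
7. 5428.571ms @ 38/5 + 142.857ms (1/5)
8. 5571.429ms @ 39/5 + 142.857ms (1/5)

note 7 onset = 38/5b = 5428.571ms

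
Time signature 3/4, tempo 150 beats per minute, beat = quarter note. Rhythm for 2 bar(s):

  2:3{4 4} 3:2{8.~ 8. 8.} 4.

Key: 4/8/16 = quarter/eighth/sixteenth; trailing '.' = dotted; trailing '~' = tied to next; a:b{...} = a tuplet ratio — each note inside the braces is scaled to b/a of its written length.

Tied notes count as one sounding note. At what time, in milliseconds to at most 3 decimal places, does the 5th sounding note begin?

note 5 onset = 9/2b = 1800.0ms

1. 0.0ms @ 0 + 600.0ms (3/2)
2. 600.0ms @ 3/2 + 600.0ms (3/2)
3. 1200.0ms @ 3 + 400.0ms (1)
4. 1600.0ms @ 4 + 200.0ms (1/2)
5. 1800.0ms @ 9/2 + 600.0ms (3/2)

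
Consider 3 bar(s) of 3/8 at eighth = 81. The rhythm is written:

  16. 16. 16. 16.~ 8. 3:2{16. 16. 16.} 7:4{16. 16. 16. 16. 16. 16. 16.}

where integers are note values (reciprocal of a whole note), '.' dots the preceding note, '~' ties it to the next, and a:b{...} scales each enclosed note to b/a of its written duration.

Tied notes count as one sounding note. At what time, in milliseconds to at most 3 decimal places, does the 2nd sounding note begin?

1. 0.0ms @ 0 + 555.556ms (3/4)
2. 555.556ms @ 3/4 + 555.556ms (3/4)
3. 1111.111ms @ 3/2 + 555.556ms (3/4)
4. 1666.667ms @ 9/4 + 1666.667ms (9/4)
5. 3333.333ms @ 9/2 + 370.37ms (1/2)
6. 3703.704ms @ 5 + 370.37ms (1/2)
7. 4074.074ms @ 11/2 + 370.37ms (1/2)
8. 4444.444ms @ 6 + 317.46ms (3/7)
9. 4761.905ms @ 45/7 + 317.46ms (3/7)
10. 5079.365ms @ 48/7 + 317.46ms (3/7)
11. 5396.825ms @ 51/7 + 317.46ms (3/7)
12. 5714.286ms @ 54/7 + 317.46ms (3/7)
13. 6031.746ms @ 57/7 + 317.46ms (3/7)
14. 6349.206ms @ 60/7 + 317.46ms (3/7)

note 2 onset = 3/4b = 555.556ms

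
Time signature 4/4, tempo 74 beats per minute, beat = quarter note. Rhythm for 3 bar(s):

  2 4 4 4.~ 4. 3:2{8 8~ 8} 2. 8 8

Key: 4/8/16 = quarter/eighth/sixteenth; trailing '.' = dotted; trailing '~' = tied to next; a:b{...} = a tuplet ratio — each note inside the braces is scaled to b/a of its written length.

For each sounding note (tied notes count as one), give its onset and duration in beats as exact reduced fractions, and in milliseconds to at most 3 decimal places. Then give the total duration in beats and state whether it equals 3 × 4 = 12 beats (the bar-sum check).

1) 0.0ms=0b +1621.622ms=2b
2) 1621.622ms=2b +810.811ms=1b
3) 2432.432ms=3b +810.811ms=1b
4) 3243.243ms=4b +2432.432ms=3b
5) 5675.676ms=7b +270.27ms=1/3b
6) 5945.946ms=22/3b +540.541ms=2/3b
7) 6486.486ms=8b +2432.432ms=3b
8) 8918.919ms=11b +405.405ms=1/2b
9) 9324.324ms=23/2b +405.405ms=1/2b
Σ=12b of 12 (74bpm 4/4) — PASS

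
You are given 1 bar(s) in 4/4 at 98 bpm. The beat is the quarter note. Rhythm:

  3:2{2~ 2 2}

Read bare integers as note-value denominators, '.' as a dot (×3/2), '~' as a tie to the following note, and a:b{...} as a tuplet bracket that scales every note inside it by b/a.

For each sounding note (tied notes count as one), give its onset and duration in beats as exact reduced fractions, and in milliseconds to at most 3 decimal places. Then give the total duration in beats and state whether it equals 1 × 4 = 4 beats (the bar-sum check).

1) 0.0ms=0b +1632.653ms=8/3b
2) 1632.653ms=8/3b +816.327ms=4/3b
Σ=4b of 4 (98bpm 4/4) — PASS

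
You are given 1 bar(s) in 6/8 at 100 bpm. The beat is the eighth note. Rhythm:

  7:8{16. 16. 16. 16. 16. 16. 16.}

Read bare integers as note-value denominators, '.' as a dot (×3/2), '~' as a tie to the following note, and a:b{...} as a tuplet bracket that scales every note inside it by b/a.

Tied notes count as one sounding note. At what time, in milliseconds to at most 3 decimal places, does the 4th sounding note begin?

1. 0.0ms @ 0 + 514.286ms (6/7)
2. 514.286ms @ 6/7 + 514.286ms (6/7)
3. 1028.571ms @ 12/7 + 514.286ms (6/7)
4. 1542.857ms @ 18/7 + 514.286ms (6/7)
5. 2057.143ms @ 24/7 + 514.286ms (6/7)
6. 2571.429ms @ 30/7 + 514.286ms (6/7)
7. 3085.714ms @ 36/7 + 514.286ms (6/7)

note 4 onset = 18/7b = 1542.857ms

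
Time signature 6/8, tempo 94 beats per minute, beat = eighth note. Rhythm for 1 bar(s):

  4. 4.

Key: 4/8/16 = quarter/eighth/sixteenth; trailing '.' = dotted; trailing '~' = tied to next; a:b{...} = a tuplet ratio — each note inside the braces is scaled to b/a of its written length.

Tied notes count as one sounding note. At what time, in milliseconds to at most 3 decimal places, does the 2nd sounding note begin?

1. 0.0ms @ 0 + 1914.894ms (3)
2. 1914.894ms @ 3 + 1914.894ms (3)

note 2 onset = 3b = 1914.894ms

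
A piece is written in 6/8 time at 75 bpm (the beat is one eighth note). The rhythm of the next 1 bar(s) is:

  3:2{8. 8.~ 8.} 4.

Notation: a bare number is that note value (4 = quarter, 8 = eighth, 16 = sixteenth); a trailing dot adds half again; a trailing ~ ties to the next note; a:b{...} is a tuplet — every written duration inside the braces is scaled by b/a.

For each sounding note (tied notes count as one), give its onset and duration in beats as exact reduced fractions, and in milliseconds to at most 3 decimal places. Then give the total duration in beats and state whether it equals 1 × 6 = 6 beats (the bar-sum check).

1) 0.0ms=0b +800.0ms=1b
2) 800.0ms=1b +1600.0ms=2b
3) 2400.0ms=3b +2400.0ms=3b
Σ=6b of 6 (75bpm 6/8) — PASS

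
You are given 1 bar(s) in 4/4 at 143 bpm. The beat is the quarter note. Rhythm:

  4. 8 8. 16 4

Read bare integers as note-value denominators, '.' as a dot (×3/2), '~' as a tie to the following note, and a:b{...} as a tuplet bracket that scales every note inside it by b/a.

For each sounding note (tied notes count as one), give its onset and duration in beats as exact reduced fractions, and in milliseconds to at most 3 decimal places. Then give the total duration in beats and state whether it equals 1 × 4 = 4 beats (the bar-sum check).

1) 0.0ms=0b +629.371ms=3/2b
2) 629.371ms=3/2b +209.79ms=1/2b
3) 839.161ms=2b +314.685ms=3/4b
4) 1153.846ms=11/4b +104.895ms=1/4b
5) 1258.741ms=3b +419.58ms=1b
Σ=4b of 4 (143bpm 4/4) — PASS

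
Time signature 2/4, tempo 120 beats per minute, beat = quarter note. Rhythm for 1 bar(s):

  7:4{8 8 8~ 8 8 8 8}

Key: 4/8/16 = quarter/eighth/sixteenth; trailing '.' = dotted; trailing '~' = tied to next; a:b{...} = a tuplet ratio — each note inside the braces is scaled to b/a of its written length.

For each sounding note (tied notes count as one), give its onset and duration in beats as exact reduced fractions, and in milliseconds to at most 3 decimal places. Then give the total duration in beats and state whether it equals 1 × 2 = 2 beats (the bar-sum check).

1) 0.0ms=0b +142.857ms=2/7b
2) 142.857ms=2/7b +142.857ms=2/7b
3) 285.714ms=4/7b +285.714ms=4/7b
4) 571.429ms=8/7b +142.857ms=2/7b
5) 714.286ms=10/7b +142.857ms=2/7b
6) 857.143ms=12/7b +142.857ms=2/7b
Σ=2b of 2 (120bpm 2/4) — PASS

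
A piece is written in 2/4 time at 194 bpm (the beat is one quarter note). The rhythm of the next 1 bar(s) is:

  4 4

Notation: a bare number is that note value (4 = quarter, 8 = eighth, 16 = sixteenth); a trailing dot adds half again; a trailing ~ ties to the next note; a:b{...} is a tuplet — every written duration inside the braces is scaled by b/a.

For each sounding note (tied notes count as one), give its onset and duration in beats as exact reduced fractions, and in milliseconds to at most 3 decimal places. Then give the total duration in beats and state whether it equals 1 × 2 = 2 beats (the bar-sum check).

1) 0.0ms=0b +309.278ms=1b
2) 309.278ms=1b +309.278ms=1b
Σ=2b of 2 (194bpm 2/4) — PASS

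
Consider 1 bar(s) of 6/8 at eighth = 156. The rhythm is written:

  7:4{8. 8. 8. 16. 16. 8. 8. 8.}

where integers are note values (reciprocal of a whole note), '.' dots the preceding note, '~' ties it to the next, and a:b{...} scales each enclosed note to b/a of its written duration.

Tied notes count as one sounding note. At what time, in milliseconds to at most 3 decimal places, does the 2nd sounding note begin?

1. 0.0ms @ 0 + 329.67ms (6/7)
2. 329.67ms @ 6/7 + 329.67ms (6/7)
3. 659.341ms @ 12/7 + 329.67ms (6/7)
4. 989.011ms @ 18/7 + 164.835ms (3/7)
5. 1153.846ms @ 3 + 164.835ms (3/7)
6. 1318.681ms @ 24/7 + 329.67ms (6/7)
7. 1648.352ms @ 30/7 + 329.67ms (6/7)
8. 1978.022ms @ 36/7 + 329.67ms (6/7)

note 2 onset = 6/7b = 329.67ms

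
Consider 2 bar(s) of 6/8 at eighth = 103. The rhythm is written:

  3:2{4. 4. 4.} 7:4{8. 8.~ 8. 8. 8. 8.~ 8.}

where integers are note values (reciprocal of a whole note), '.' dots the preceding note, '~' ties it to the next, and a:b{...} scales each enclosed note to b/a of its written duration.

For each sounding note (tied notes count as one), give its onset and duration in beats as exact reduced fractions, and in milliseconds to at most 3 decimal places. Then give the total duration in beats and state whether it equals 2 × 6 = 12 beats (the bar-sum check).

1) 0.0ms=0b +1165.049ms=2b
2) 1165.049ms=2b +1165.049ms=2b
3) 2330.097ms=4b +1165.049ms=2b
4) 3495.146ms=6b +499.307ms=6/7b
5) 3994.452ms=48/7b +998.613ms=12/7b
6) 4993.065ms=60/7b +499.307ms=6/7b
7) 5492.372ms=66/7b +499.307ms=6/7b
8) 5991.678ms=72/7b +998.613ms=12/7b
Σ=12b of 12 (103bpm 6/8) — PASS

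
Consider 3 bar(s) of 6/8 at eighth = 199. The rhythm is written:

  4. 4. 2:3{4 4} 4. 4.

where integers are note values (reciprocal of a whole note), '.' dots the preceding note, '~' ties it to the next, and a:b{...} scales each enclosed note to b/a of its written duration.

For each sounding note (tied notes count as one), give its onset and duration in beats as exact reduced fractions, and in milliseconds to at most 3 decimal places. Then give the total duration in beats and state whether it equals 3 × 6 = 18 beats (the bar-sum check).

1) 0.0ms=0b +904.523ms=3b
2) 904.523ms=3b +904.523ms=3b
3) 1809.045ms=6b +904.523ms=3b
4) 2713.568ms=9b +904.523ms=3b
5) 3618.09ms=12b +904.523ms=3b
6) 4522.613ms=15b +904.523ms=3b
Σ=18b of 18 (199bpm 6/8) — PASS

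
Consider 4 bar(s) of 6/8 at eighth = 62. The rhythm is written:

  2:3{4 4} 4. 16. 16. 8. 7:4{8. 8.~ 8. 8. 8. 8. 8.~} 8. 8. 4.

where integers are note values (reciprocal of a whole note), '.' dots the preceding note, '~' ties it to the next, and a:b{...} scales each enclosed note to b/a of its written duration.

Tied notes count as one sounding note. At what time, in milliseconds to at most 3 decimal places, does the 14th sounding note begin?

1. 0.0ms @ 0 + 2903.226ms (3)
2. 2903.226ms @ 3 + 2903.226ms (3)
3. 5806.452ms @ 6 + 2903.226ms (3)
4. 8709.677ms @ 9 + 725.806ms (3/4)
5. 9435.484ms @ 39/4 + 725.806ms (3/4)
6. 10161.29ms @ 21/2 + 1451.613ms (3/2)
7. 11612.903ms @ 12 + 829.493ms (6/7)
8. 12442.396ms @ 90/7 + 1658.986ms (12/7)
9. 14101.382ms @ 102/7 + 829.493ms (6/7)
10. 14930.876ms @ 108/7 + 829.493ms (6/7)
11. 15760.369ms @ 114/7 + 829.493ms (6/7)
12. 16589.862ms @ 120/7 + 2281.106ms (33/14)
13. 18870.968ms @ 39/2 + 1451.613ms (3/2)
14. 20322.581ms @ 21 + 2903.226ms (3)

note 14 onset = 21b = 20322.581ms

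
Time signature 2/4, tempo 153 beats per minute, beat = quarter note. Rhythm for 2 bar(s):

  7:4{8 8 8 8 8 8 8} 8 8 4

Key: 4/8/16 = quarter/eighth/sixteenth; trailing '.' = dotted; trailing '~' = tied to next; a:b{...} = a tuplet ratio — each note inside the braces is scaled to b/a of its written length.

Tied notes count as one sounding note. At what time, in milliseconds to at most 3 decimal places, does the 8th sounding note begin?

1. 0.0ms @ 0 + 112.045ms (2/7)
2. 112.045ms @ 2/7 + 112.045ms (2/7)
3. 224.09ms @ 4/7 + 112.045ms (2/7)
4. 336.134ms @ 6/7 + 112.045ms (2/7)
5. 448.179ms @ 8/7 + 112.045ms (2/7)
6. 560.224ms @ 10/7 + 112.045ms (2/7)
7. 672.269ms @ 12/7 + 112.045ms (2/7)
8. 784.314ms @ 2 + 196.078ms (1/2)
9. 980.392ms @ 5/2 + 196.078ms (1/2)
10. 1176.471ms @ 3 + 392.157ms (1)

note 8 onset = 2b = 784.314ms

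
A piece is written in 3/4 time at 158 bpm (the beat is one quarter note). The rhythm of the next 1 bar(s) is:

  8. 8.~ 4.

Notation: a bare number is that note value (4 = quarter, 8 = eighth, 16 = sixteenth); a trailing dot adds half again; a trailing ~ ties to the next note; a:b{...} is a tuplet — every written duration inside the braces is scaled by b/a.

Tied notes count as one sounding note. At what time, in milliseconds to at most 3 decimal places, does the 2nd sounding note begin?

1. 0.0ms @ 0 + 284.81ms (3/4)
2. 284.81ms @ 3/4 + 854.43ms (9/4)

note 2 onset = 3/4b = 284.81ms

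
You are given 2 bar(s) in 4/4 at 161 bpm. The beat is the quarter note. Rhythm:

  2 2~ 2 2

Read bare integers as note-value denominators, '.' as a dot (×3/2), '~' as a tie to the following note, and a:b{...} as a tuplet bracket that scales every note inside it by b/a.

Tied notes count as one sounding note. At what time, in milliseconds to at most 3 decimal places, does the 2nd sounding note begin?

1. 0.0ms @ 0 + 745.342ms (2)
2. 745.342ms @ 2 + 1490.683ms (4)
3. 2236.025ms @ 6 + 745.342ms (2)

note 2 onset = 2b = 745.342ms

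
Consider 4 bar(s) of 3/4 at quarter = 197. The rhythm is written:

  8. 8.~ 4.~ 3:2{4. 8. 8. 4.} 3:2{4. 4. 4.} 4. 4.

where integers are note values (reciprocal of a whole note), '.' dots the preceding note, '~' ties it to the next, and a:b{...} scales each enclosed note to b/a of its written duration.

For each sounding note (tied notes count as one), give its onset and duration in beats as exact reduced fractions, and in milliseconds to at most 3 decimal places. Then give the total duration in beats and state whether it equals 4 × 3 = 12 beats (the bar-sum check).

1) 0.0ms=0b +228.426ms=3/4b
2) 228.426ms=3/4b +989.848ms=13/4b
3) 1218.274ms=4b +152.284ms=1/2b
4) 1370.558ms=9/2b +152.284ms=1/2b
5) 1522.843ms=5b +304.569ms=1b
6) 1827.411ms=6b +304.569ms=1b
7) 2131.98ms=7b +304.569ms=1b
8) 2436.548ms=8b +304.569ms=1b
9) 2741.117ms=9b +456.853ms=3/2b
10) 3197.97ms=21/2b +456.853ms=3/2b
Σ=12b of 12 (197bpm 3/4) — PASS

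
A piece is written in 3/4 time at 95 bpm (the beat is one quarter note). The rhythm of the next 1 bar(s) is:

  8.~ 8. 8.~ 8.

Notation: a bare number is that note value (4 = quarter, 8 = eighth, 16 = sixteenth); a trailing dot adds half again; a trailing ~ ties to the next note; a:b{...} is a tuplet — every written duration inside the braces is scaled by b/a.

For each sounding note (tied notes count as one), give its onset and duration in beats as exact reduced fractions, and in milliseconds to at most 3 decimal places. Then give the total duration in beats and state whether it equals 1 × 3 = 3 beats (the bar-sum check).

1) 0.0ms=0b +947.368ms=3/2b
2) 947.368ms=3/2b +947.368ms=3/2b
Σ=3b of 3 (95bpm 3/4) — PASS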